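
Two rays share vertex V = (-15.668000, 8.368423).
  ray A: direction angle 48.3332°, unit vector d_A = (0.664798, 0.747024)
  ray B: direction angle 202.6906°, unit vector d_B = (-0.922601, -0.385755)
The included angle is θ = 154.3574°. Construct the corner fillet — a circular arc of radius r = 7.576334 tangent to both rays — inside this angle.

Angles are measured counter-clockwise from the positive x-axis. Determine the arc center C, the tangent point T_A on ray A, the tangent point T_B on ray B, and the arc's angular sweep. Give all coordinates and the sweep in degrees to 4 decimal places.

bisector direction at 125.5119° = (-0.580872,0.813995)
center distance |VC| = r/sin(θ/2) = 7.576334/sin(77.1787°) = 7.770066
C = V + |VC|·bis = (-20.1814,14.6932)
T_A = V + ((C−V)·d_A)·d_A = V + 1.7243·d_A = (-14.5217,9.6565)
T_B = V + ((C−V)·d_B)·d_B = V + 1.7243·d_B = (-17.2588,7.7033)
sweep = 180° − θ = 25.6426°

center=(-20.1814,14.6932) T_A=(-14.5217,9.6565) T_B=(-17.2588,7.7033) sweep=25.6426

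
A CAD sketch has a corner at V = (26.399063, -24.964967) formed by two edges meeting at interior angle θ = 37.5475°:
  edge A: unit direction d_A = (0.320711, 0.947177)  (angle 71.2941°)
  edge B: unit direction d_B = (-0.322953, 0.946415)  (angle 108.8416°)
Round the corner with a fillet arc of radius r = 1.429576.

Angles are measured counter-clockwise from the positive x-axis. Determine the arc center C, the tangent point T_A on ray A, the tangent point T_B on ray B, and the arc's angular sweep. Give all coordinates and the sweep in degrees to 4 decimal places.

center=(26.3938,-20.5230) T_A=(27.7479,-20.9815) T_B=(25.0408,-20.9847) sweep=142.4525

bisector direction at 90.0678° = (-0.001184,0.999999)
center distance |VC| = r/sin(θ/2) = 1.429576/sin(18.7737°) = 4.441995
C = V + |VC|·bis = (26.3938,-20.5230)
T_A = V + ((C−V)·d_A)·d_A = V + 4.2057·d_A = (27.7479,-20.9815)
T_B = V + ((C−V)·d_B)·d_B = V + 4.2057·d_B = (25.0408,-20.9847)
sweep = 180° − θ = 142.4525°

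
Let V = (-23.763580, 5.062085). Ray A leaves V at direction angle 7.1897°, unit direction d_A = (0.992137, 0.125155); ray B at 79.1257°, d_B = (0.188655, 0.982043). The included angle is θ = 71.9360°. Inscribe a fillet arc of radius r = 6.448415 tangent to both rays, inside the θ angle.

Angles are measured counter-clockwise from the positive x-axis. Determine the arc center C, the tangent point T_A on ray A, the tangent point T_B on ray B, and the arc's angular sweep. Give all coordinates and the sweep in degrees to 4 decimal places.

center=(-15.7546,12.5719) T_A=(-14.9475,6.1742) T_B=(-22.0872,13.7884) sweep=108.0640

bisector direction at 43.1577° = (0.729474,0.684009)
center distance |VC| = r/sin(θ/2) = 6.448415/sin(35.9680°) = 10.979140
C = V + |VC|·bis = (-15.7546,12.5719)
T_A = V + ((C−V)·d_A)·d_A = V + 8.8859·d_A = (-14.9475,6.1742)
T_B = V + ((C−V)·d_B)·d_B = V + 8.8859·d_B = (-22.0872,13.7884)
sweep = 180° − θ = 108.0640°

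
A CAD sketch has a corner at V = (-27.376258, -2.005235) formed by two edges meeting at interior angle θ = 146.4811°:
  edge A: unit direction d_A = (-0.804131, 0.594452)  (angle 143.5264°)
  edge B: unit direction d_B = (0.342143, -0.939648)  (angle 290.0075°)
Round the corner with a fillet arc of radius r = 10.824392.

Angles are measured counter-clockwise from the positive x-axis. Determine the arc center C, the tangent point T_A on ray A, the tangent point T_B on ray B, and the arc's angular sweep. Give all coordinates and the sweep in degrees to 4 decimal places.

center=(-36.4321,-8.7717) T_A=(-29.9975,-0.0675) T_B=(-26.2610,-5.0682) sweep=33.5189

bisector direction at 216.7670° = (-0.801077,-0.598562)
center distance |VC| = r/sin(θ/2) = 10.824392/sin(73.2405°) = 11.304567
C = V + |VC|·bis = (-36.4321,-8.7717)
T_A = V + ((C−V)·d_A)·d_A = V + 3.2597·d_A = (-29.9975,-0.0675)
T_B = V + ((C−V)·d_B)·d_B = V + 3.2597·d_B = (-26.2610,-5.0682)
sweep = 180° − θ = 33.5189°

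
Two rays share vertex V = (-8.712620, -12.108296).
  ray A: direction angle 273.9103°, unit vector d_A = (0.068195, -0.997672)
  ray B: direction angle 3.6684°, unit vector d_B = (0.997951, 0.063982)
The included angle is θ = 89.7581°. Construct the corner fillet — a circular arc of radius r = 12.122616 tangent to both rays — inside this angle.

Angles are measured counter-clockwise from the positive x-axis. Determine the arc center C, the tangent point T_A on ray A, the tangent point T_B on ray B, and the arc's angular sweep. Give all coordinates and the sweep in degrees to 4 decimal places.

bisector direction at 318.7894° = (0.752292,-0.658829)
center distance |VC| = r/sin(θ/2) = 12.122616/sin(44.8790°) = 17.180273
C = V + |VC|·bis = (4.2120,-23.4272)
T_A = V + ((C−V)·d_A)·d_A = V + 12.1739·d_A = (-7.8824,-24.2539)
T_B = V + ((C−V)·d_B)·d_B = V + 12.1739·d_B = (3.4363,-11.3294)
sweep = 180° − θ = 90.2419°

center=(4.2120,-23.4272) T_A=(-7.8824,-24.2539) T_B=(3.4363,-11.3294) sweep=90.2419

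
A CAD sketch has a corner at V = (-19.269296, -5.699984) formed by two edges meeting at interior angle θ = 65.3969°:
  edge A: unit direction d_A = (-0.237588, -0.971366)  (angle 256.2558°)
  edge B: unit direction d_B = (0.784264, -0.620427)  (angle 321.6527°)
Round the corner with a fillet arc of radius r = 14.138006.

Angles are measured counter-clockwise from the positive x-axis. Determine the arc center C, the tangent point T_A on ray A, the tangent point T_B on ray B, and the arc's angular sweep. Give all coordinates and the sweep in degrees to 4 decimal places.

center=(-10.7686,-30.4519) T_A=(-24.5018,-27.0929) T_B=(-1.9970,-19.3640) sweep=114.6031

bisector direction at 288.9543° = (0.324813,-0.945778)
center distance |VC| = r/sin(θ/2) = 14.138006/sin(32.6985°) = 26.170949
C = V + |VC|·bis = (-10.7686,-30.4519)
T_A = V + ((C−V)·d_A)·d_A = V + 22.0235·d_A = (-24.5018,-27.0929)
T_B = V + ((C−V)·d_B)·d_B = V + 22.0235·d_B = (-1.9970,-19.3640)
sweep = 180° − θ = 114.6031°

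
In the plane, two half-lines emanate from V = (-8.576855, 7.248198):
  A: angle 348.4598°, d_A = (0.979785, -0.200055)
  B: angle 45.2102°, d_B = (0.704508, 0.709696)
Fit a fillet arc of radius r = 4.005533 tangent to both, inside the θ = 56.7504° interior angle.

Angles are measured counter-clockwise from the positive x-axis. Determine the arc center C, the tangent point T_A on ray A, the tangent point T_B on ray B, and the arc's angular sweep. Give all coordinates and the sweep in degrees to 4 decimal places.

center=(-0.5097,9.6892) T_A=(-1.3110,5.7646) T_B=(-3.3524,12.5111) sweep=123.2496

bisector direction at 16.8350° = (0.957143,0.289617)
center distance |VC| = r/sin(θ/2) = 4.005533/sin(28.3752°) = 8.428382
C = V + |VC|·bis = (-0.5097,9.6892)
T_A = V + ((C−V)·d_A)·d_A = V + 7.4157·d_A = (-1.3110,5.7646)
T_B = V + ((C−V)·d_B)·d_B = V + 7.4157·d_B = (-3.3524,12.5111)
sweep = 180° − θ = 123.2496°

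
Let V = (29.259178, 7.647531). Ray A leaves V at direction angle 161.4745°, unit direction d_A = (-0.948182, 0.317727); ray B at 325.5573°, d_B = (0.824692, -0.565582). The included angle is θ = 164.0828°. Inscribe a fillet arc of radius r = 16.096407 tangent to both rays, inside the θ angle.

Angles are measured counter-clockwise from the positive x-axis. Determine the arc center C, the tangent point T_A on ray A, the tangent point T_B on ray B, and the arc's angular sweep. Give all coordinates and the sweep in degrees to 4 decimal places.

bisector direction at 243.5159° = (-0.445949,-0.895058)
center distance |VC| = r/sin(θ/2) = 16.096407/sin(82.0414°) = 16.252949
C = V + |VC|·bis = (22.0112,-6.8998)
T_A = V + ((C−V)·d_A)·d_A = V + 2.2503·d_A = (27.1254,8.3625)
T_B = V + ((C−V)·d_B)·d_B = V + 2.2503·d_B = (31.1150,6.3748)
sweep = 180° − θ = 15.9172°

center=(22.0112,-6.8998) T_A=(27.1254,8.3625) T_B=(31.1150,6.3748) sweep=15.9172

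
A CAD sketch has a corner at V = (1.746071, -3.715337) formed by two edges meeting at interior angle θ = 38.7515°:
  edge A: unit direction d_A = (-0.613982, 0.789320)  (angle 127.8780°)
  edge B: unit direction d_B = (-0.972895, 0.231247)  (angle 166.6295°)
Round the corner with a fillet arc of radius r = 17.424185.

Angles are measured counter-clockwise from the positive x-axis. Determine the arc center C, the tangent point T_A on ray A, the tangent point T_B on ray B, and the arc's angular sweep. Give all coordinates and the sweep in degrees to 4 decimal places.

center=(-42.4273,24.6938) T_A=(-28.6740,35.3920) T_B=(-46.4566,7.7419) sweep=141.2485

bisector direction at 147.2538° = (-0.841074,0.540919)
center distance |VC| = r/sin(θ/2) = 17.424185/sin(19.3758°) = 52.520152
C = V + |VC|·bis = (-42.4273,24.6938)
T_A = V + ((C−V)·d_A)·d_A = V + 49.5456·d_A = (-28.6740,35.3920)
T_B = V + ((C−V)·d_B)·d_B = V + 49.5456·d_B = (-46.4566,7.7419)
sweep = 180° − θ = 141.2485°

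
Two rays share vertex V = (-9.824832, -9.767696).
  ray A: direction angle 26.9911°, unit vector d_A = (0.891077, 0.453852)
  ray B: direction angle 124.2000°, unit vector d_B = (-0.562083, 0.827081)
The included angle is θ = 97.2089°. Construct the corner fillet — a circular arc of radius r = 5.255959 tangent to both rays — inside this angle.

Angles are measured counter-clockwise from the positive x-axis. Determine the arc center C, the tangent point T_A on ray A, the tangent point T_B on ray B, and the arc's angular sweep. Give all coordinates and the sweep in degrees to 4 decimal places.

bisector direction at 75.5955° = (0.248765,0.968564)
center distance |VC| = r/sin(θ/2) = 5.255959/sin(48.6044°) = 7.006428
C = V + |VC|·bis = (-8.0819,-2.9815)
T_A = V + ((C−V)·d_A)·d_A = V + 4.6330·d_A = (-5.6964,-7.6650)
T_B = V + ((C−V)·d_B)·d_B = V + 4.6330·d_B = (-12.4290,-5.9358)
sweep = 180° − θ = 82.7911°

center=(-8.0819,-2.9815) T_A=(-5.6964,-7.6650) T_B=(-12.4290,-5.9358) sweep=82.7911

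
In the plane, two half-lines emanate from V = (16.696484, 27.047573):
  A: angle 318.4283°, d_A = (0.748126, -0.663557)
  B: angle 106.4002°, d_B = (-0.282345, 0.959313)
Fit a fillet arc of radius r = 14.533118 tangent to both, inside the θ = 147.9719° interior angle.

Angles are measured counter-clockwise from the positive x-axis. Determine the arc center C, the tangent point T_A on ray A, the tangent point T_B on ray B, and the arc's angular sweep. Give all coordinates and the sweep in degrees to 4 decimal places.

center=(29.4606,35.1524) T_A=(19.8170,24.2798) T_B=(15.5188,31.0490) sweep=32.0281

bisector direction at 32.4142° = (0.844195,0.536037)
center distance |VC| = r/sin(θ/2) = 14.533118/sin(73.9860°) = 15.119858
C = V + |VC|·bis = (29.4606,35.1524)
T_A = V + ((C−V)·d_A)·d_A = V + 4.1712·d_A = (19.8170,24.2798)
T_B = V + ((C−V)·d_B)·d_B = V + 4.1712·d_B = (15.5188,31.0490)
sweep = 180° − θ = 32.0281°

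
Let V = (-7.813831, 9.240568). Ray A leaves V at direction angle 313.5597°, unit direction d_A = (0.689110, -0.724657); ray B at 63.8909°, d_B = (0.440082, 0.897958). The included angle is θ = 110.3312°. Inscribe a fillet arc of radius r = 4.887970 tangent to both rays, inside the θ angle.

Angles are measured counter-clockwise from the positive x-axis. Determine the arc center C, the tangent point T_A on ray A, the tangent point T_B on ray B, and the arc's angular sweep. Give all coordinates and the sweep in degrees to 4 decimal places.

bisector direction at 8.7253° = (0.988427,0.151697)
center distance |VC| = r/sin(θ/2) = 4.887970/sin(55.1656°) = 5.955083
C = V + |VC|·bis = (-1.9277,10.1439)
T_A = V + ((C−V)·d_A)·d_A = V + 3.4016·d_A = (-5.4698,6.7756)
T_B = V + ((C−V)·d_B)·d_B = V + 3.4016·d_B = (-6.3169,12.2950)
sweep = 180° − θ = 69.6688°

center=(-1.9277,10.1439) T_A=(-5.4698,6.7756) T_B=(-6.3169,12.2950) sweep=69.6688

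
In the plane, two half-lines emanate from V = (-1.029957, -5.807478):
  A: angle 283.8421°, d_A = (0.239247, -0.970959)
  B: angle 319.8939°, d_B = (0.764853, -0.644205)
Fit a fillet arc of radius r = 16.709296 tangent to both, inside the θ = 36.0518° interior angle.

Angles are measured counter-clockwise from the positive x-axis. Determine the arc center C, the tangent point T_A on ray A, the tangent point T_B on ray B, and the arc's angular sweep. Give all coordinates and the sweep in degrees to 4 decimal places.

center=(27.4787,-51.6656) T_A=(11.2546,-55.6632) T_B=(38.2429,-38.8854) sweep=143.9482

bisector direction at 301.8680° = (0.527964,-0.849267)
center distance |VC| = r/sin(θ/2) = 16.709296/sin(18.0259°) = 53.997300
C = V + |VC|·bis = (27.4787,-51.6656)
T_A = V + ((C−V)·d_A)·d_A = V + 51.3469·d_A = (11.2546,-55.6632)
T_B = V + ((C−V)·d_B)·d_B = V + 51.3469·d_B = (38.2429,-38.8854)
sweep = 180° − θ = 143.9482°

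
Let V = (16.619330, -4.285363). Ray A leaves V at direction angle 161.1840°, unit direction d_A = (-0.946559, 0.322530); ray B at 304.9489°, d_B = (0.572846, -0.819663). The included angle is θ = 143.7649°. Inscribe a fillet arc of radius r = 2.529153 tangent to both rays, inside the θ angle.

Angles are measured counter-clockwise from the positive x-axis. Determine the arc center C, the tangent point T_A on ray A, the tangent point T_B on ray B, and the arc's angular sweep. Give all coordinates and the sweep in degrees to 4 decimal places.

center=(15.0203,-6.4125) T_A=(15.8360,-4.0185) T_B=(17.0934,-4.9636) sweep=36.2351

bisector direction at 233.0665° = (-0.600888,-0.799333)
center distance |VC| = r/sin(θ/2) = 2.529153/sin(71.8825°) = 2.661088
C = V + |VC|·bis = (15.0203,-6.4125)
T_A = V + ((C−V)·d_A)·d_A = V + 0.8275·d_A = (15.8360,-4.0185)
T_B = V + ((C−V)·d_B)·d_B = V + 0.8275·d_B = (17.0934,-4.9636)
sweep = 180° − θ = 36.2351°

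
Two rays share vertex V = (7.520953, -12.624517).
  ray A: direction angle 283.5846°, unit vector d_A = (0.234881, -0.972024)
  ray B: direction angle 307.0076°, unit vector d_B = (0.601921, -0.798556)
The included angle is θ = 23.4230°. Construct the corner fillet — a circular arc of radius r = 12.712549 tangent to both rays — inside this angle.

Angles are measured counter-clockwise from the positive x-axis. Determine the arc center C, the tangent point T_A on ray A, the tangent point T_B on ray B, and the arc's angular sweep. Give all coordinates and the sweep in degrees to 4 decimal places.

center=(34.2818,-69.2476) T_A=(21.9249,-72.2335) T_B=(44.4335,-61.5956) sweep=156.5770

bisector direction at 295.2961° = (0.427296,-0.904112)
center distance |VC| = r/sin(θ/2) = 12.712549/sin(11.7115°) = 62.628382
C = V + |VC|·bis = (34.2818,-69.2476)
T_A = V + ((C−V)·d_A)·d_A = V + 61.3246·d_A = (21.9249,-72.2335)
T_B = V + ((C−V)·d_B)·d_B = V + 61.3246·d_B = (44.4335,-61.5956)
sweep = 180° − θ = 156.5770°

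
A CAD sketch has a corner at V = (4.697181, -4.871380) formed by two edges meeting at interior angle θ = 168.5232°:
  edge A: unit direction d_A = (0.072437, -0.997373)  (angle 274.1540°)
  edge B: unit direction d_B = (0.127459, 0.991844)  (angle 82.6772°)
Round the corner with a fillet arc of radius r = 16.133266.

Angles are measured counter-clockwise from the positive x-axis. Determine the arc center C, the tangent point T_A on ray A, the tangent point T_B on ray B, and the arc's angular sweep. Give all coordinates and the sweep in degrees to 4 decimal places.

center=(20.9055,-5.3197) T_A=(4.8146,-6.4884) T_B=(4.9038,-3.2634) sweep=11.4768

bisector direction at 358.4156° = (0.999618,-0.027649)
center distance |VC| = r/sin(θ/2) = 16.133266/sin(84.2616°) = 16.214521
C = V + |VC|·bis = (20.9055,-5.3197)
T_A = V + ((C−V)·d_A)·d_A = V + 1.6212·d_A = (4.8146,-6.4884)
T_B = V + ((C−V)·d_B)·d_B = V + 1.6212·d_B = (4.9038,-3.2634)
sweep = 180° − θ = 11.4768°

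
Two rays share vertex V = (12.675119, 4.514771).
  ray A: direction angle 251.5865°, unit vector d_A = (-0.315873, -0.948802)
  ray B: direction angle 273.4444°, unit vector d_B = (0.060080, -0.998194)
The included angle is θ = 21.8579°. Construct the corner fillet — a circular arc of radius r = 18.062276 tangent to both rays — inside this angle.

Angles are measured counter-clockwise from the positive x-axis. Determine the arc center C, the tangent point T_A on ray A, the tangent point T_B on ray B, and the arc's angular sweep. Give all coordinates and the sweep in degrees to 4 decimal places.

center=(0.2654,-89.9429) T_A=(-16.8721,-84.2376) T_B=(18.2951,-88.8578) sweep=158.1421

bisector direction at 262.5155° = (-0.130259,-0.991480)
center distance |VC| = r/sin(θ/2) = 18.062276/sin(10.9290°) = 95.269402
C = V + |VC|·bis = (0.2654,-89.9429)
T_A = V + ((C−V)·d_A)·d_A = V + 93.5415·d_A = (-16.8721,-84.2376)
T_B = V + ((C−V)·d_B)·d_B = V + 93.5415·d_B = (18.2951,-88.8578)
sweep = 180° − θ = 158.1421°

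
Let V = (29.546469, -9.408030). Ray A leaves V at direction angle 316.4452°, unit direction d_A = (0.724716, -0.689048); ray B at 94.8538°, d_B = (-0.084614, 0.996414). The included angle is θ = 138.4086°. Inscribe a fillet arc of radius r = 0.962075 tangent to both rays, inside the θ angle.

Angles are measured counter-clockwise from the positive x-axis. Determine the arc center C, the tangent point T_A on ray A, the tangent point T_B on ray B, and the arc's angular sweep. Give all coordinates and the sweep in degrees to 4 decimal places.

bisector direction at 25.6495° = (0.901459,0.432865)
center distance |VC| = r/sin(θ/2) = 0.962075/sin(69.2043°) = 1.029120
C = V + |VC|·bis = (30.4742,-8.9626)
T_A = V + ((C−V)·d_A)·d_A = V + 0.3654·d_A = (29.8113,-9.6598)
T_B = V + ((C−V)·d_B)·d_B = V + 0.3654·d_B = (29.5156,-9.0440)
sweep = 180° − θ = 41.5914°

center=(30.4742,-8.9626) T_A=(29.8113,-9.6598) T_B=(29.5156,-9.0440) sweep=41.5914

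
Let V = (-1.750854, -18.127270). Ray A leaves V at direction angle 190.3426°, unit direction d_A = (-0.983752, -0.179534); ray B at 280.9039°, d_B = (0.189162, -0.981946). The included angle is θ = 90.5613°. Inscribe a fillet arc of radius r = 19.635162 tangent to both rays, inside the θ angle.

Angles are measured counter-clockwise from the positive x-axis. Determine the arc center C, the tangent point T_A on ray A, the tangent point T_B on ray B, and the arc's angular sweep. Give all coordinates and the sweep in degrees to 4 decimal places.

center=(-17.3535,-40.9342) T_A=(-20.8787,-21.6181) T_B=(1.9272,-37.2200) sweep=89.4387

bisector direction at 235.6233° = (-0.564632,-0.825343)
center distance |VC| = r/sin(θ/2) = 19.635162/sin(45.2807°) = 27.633289
C = V + |VC|·bis = (-17.3535,-40.9342)
T_A = V + ((C−V)·d_A)·d_A = V + 19.4437·d_A = (-20.8787,-21.6181)
T_B = V + ((C−V)·d_B)·d_B = V + 19.4437·d_B = (1.9272,-37.2200)
sweep = 180° − θ = 89.4387°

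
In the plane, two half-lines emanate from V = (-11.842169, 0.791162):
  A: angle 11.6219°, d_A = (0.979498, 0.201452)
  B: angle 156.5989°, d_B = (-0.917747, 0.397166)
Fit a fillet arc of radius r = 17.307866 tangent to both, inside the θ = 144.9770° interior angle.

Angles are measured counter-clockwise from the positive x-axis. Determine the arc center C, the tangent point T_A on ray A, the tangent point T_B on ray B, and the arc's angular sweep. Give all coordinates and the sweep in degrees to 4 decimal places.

center=(-9.9799,18.8443) T_A=(-6.4932,1.8913) T_B=(-16.8540,2.9601) sweep=35.0230

bisector direction at 84.1104° = (0.102612,0.994721)
center distance |VC| = r/sin(θ/2) = 17.307866/sin(72.4885°) = 18.148951
C = V + |VC|·bis = (-9.9799,18.8443)
T_A = V + ((C−V)·d_A)·d_A = V + 5.4610·d_A = (-6.4932,1.8913)
T_B = V + ((C−V)·d_B)·d_B = V + 5.4610·d_B = (-16.8540,2.9601)
sweep = 180° − θ = 35.0230°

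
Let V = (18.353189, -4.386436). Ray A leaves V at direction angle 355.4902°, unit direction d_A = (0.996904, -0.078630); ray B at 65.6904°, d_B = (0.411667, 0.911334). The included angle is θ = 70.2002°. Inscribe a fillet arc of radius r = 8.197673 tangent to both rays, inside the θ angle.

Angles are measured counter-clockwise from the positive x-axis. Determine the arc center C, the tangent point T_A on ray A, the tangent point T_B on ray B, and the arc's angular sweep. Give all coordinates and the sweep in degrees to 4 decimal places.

center=(30.6257,2.8687) T_A=(29.9811,-5.3036) T_B=(23.1549,6.2434) sweep=109.7998

bisector direction at 30.5903° = (0.860828,0.508896)
center distance |VC| = r/sin(θ/2) = 8.197673/sin(35.1001°) = 14.256657
C = V + |VC|·bis = (30.6257,2.8687)
T_A = V + ((C−V)·d_A)·d_A = V + 11.6641·d_A = (29.9811,-5.3036)
T_B = V + ((C−V)·d_B)·d_B = V + 11.6641·d_B = (23.1549,6.2434)
sweep = 180° − θ = 109.7998°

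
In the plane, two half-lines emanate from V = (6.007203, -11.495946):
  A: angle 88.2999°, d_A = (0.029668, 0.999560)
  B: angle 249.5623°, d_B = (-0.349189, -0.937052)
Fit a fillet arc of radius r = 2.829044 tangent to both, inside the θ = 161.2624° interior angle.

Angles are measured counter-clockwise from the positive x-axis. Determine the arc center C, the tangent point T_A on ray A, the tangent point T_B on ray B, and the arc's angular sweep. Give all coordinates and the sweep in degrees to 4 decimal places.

center=(3.1933,-10.9455) T_A=(6.0211,-11.0294) T_B=(5.8442,-11.9333) sweep=18.7376

bisector direction at 168.9311° = (-0.981397,0.191989)
center distance |VC| = r/sin(θ/2) = 2.829044/sin(80.6312°) = 2.867291
C = V + |VC|·bis = (3.1933,-10.9455)
T_A = V + ((C−V)·d_A)·d_A = V + 0.4668·d_A = (6.0211,-11.0294)
T_B = V + ((C−V)·d_B)·d_B = V + 0.4668·d_B = (5.8442,-11.9333)
sweep = 180° − θ = 18.7376°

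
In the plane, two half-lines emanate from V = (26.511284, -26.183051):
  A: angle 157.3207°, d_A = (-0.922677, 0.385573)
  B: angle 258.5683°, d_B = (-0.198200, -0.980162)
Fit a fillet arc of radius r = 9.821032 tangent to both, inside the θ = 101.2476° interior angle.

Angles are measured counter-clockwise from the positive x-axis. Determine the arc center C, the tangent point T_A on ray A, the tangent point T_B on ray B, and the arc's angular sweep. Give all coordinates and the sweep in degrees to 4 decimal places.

center=(15.2875,-32.1369) T_A=(19.0743,-23.0752) T_B=(24.9137,-34.0834) sweep=78.7524

bisector direction at 207.9445° = (-0.883402,-0.468616)
center distance |VC| = r/sin(θ/2) = 9.821032/sin(50.6238°) = 12.705133
C = V + |VC|·bis = (15.2875,-32.1369)
T_A = V + ((C−V)·d_A)·d_A = V + 8.0603·d_A = (19.0743,-23.0752)
T_B = V + ((C−V)·d_B)·d_B = V + 8.0603·d_B = (24.9137,-34.0834)
sweep = 180° − θ = 78.7524°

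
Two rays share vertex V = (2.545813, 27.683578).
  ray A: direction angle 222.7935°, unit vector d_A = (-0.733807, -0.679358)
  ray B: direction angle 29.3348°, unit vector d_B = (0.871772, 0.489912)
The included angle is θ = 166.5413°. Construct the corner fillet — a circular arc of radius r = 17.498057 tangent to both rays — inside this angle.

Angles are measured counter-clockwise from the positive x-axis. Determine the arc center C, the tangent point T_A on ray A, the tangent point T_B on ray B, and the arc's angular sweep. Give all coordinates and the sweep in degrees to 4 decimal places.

bisector direction at 306.0642° = (0.588691,-0.808358)
center distance |VC| = r/sin(θ/2) = 17.498057/sin(83.2707°) = 17.619442
C = V + |VC|·bis = (12.9182,13.4408)
T_A = V + ((C−V)·d_A)·d_A = V + 2.0646·d_A = (1.0308,26.2810)
T_B = V + ((C−V)·d_B)·d_B = V + 2.0646·d_B = (4.3457,28.6951)
sweep = 180° − θ = 13.4587°

center=(12.9182,13.4408) T_A=(1.0308,26.2810) T_B=(4.3457,28.6951) sweep=13.4587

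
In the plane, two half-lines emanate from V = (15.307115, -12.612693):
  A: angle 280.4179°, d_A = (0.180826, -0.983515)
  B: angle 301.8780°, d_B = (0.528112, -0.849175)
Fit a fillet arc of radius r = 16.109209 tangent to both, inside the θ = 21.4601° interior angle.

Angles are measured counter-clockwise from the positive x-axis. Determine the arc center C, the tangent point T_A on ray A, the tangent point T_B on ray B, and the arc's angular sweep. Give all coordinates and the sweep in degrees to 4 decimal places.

center=(46.5230,-93.3095) T_A=(30.6794,-96.2225) T_B=(60.2026,-84.8020) sweep=158.5399

bisector direction at 291.1479° = (0.360777,-0.932652)
center distance |VC| = r/sin(θ/2) = 16.109209/sin(10.7301°) = 86.524014
C = V + |VC|·bis = (46.5230,-93.3095)
T_A = V + ((C−V)·d_A)·d_A = V + 85.0112·d_A = (30.6794,-96.2225)
T_B = V + ((C−V)·d_B)·d_B = V + 85.0112·d_B = (60.2026,-84.8020)
sweep = 180° − θ = 158.5399°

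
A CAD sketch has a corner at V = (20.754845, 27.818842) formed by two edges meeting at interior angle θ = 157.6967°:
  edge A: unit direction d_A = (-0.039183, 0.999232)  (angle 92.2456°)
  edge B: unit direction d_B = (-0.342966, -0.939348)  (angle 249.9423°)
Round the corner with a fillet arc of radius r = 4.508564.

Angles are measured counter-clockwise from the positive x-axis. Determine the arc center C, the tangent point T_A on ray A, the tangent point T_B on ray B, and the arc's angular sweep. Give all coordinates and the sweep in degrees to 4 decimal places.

center=(16.2149,28.5303) T_A=(20.7200,28.7069) T_B=(20.4500,26.9840) sweep=22.3033

bisector direction at 171.0939° = (-0.987944,0.154815)
center distance |VC| = r/sin(θ/2) = 4.508564/sin(78.8483°) = 4.595330
C = V + |VC|·bis = (16.2149,28.5303)
T_A = V + ((C−V)·d_A)·d_A = V + 0.8888·d_A = (20.7200,28.7069)
T_B = V + ((C−V)·d_B)·d_B = V + 0.8888·d_B = (20.4500,26.9840)
sweep = 180° − θ = 22.3033°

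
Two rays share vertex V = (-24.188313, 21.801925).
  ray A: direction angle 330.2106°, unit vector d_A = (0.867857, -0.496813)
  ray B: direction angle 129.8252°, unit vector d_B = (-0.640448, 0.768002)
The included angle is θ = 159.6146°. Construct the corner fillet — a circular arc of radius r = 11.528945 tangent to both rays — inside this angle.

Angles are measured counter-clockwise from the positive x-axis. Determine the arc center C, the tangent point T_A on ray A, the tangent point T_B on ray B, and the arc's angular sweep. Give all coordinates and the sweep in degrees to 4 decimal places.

bisector direction at 50.0179° = (0.642548,0.766245)
center distance |VC| = r/sin(θ/2) = 11.528945/sin(79.8073°) = 11.713810
C = V + |VC|·bis = (-16.6616,30.7776)
T_A = V + ((C−V)·d_A)·d_A = V + 2.0729·d_A = (-22.3894,20.7721)
T_B = V + ((C−V)·d_B)·d_B = V + 2.0729·d_B = (-25.5159,23.3939)
sweep = 180° − θ = 20.3854°

center=(-16.6616,30.7776) T_A=(-22.3894,20.7721) T_B=(-25.5159,23.3939) sweep=20.3854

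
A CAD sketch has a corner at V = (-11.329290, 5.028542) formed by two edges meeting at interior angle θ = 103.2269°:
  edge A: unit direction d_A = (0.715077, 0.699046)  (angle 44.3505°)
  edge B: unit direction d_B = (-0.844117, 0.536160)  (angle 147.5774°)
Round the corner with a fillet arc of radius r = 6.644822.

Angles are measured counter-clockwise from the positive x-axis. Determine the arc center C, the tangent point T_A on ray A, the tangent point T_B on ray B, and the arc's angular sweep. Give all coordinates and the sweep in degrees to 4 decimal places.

bisector direction at 95.9639° = (-0.103903,0.994587)
center distance |VC| = r/sin(θ/2) = 6.644822/sin(51.6135°) = 8.477276
C = V + |VC|·bis = (-12.2101,13.4599)
T_A = V + ((C−V)·d_A)·d_A = V + 5.2641·d_A = (-7.5651,8.7084)
T_B = V + ((C−V)·d_B)·d_B = V + 5.2641·d_B = (-15.7728,7.8509)
sweep = 180° − θ = 76.7731°

center=(-12.2101,13.4599) T_A=(-7.5651,8.7084) T_B=(-15.7728,7.8509) sweep=76.7731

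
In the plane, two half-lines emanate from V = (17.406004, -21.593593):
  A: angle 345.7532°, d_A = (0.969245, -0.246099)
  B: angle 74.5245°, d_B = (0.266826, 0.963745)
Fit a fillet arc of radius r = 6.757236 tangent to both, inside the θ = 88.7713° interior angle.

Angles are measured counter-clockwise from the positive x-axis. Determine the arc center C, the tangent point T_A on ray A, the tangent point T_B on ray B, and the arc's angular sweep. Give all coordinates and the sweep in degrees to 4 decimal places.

center=(25.7603,-16.7432) T_A=(24.0974,-23.2926) T_B=(19.2481,-14.9402) sweep=91.2287

bisector direction at 30.1388° = (0.864811,0.502097)
center distance |VC| = r/sin(θ/2) = 6.757236/sin(44.3856°) = 9.660310
C = V + |VC|·bis = (25.7603,-16.7432)
T_A = V + ((C−V)·d_A)·d_A = V + 6.9037·d_A = (24.0974,-23.2926)
T_B = V + ((C−V)·d_B)·d_B = V + 6.9037·d_B = (19.2481,-14.9402)
sweep = 180° − θ = 91.2287°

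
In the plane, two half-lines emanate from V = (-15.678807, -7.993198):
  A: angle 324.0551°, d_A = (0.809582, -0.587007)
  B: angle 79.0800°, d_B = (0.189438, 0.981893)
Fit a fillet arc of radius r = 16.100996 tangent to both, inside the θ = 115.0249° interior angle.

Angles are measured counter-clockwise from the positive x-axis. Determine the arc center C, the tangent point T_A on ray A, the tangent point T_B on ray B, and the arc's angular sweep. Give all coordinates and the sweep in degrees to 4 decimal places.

center=(2.0729,-0.9764) T_A=(-7.3785,-14.0115) T_B=(-13.7366,2.0737) sweep=64.9751

bisector direction at 21.5676° = (0.929985,0.367598)
center distance |VC| = r/sin(θ/2) = 16.100996/sin(57.5125°) = 19.088133
C = V + |VC|·bis = (2.0729,-0.9764)
T_A = V + ((C−V)·d_A)·d_A = V + 10.2525·d_A = (-7.3785,-14.0115)
T_B = V + ((C−V)·d_B)·d_B = V + 10.2525·d_B = (-13.7366,2.0737)
sweep = 180° − θ = 64.9751°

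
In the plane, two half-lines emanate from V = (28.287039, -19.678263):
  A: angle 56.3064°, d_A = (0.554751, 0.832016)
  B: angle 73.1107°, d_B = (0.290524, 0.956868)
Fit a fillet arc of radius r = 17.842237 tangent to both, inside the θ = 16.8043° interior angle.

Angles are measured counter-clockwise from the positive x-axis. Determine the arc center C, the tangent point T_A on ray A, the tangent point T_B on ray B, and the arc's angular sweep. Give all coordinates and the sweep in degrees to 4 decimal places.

center=(80.4538,90.7240) T_A=(95.2988,80.8260) T_B=(63.3811,95.9076) sweep=163.1957

bisector direction at 64.7086° = (0.427223,0.904146)
center distance |VC| = r/sin(θ/2) = 17.842237/sin(8.4022°) = 122.106615
C = V + |VC|·bis = (80.4538,90.7240)
T_A = V + ((C−V)·d_A)·d_A = V + 120.7960·d_A = (95.2988,80.8260)
T_B = V + ((C−V)·d_B)·d_B = V + 120.7960·d_B = (63.3811,95.9076)
sweep = 180° − θ = 163.1957°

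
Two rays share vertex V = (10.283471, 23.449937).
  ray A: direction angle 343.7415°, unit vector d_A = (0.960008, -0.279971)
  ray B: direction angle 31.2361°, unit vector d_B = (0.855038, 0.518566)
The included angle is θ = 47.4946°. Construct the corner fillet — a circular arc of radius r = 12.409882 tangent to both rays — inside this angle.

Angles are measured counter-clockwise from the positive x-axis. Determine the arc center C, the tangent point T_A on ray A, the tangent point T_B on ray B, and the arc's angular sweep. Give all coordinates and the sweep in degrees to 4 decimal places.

bisector direction at 7.4888° = (0.991470,0.130332)
center distance |VC| = r/sin(θ/2) = 12.409882/sin(23.7473°) = 30.816420
C = V + |VC|·bis = (40.8370,27.4663)
T_A = V + ((C−V)·d_A)·d_A = V + 28.2072·d_A = (37.3626,15.5527)
T_B = V + ((C−V)·d_B)·d_B = V + 28.2072·d_B = (34.4017,38.0772)
sweep = 180° − θ = 132.5054°

center=(40.8370,27.4663) T_A=(37.3626,15.5527) T_B=(34.4017,38.0772) sweep=132.5054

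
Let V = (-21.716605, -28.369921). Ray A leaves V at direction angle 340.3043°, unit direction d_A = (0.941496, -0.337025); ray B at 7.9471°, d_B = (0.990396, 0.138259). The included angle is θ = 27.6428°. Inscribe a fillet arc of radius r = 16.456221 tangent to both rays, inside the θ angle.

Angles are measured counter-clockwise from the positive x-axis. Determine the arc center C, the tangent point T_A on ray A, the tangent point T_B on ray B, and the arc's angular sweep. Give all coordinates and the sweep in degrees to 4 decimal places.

center=(46.8061,-35.4200) T_A=(41.2599,-50.9135) T_B=(44.5309,-19.1218) sweep=152.3572

bisector direction at 354.1257° = (0.994749,-0.102346)
center distance |VC| = r/sin(θ/2) = 16.456221/sin(13.8214°) = 68.884410
C = V + |VC|·bis = (46.8061,-35.4200)
T_A = V + ((C−V)·d_A)·d_A = V + 66.8899·d_A = (41.2599,-50.9135)
T_B = V + ((C−V)·d_B)·d_B = V + 66.8899·d_B = (44.5309,-19.1218)
sweep = 180° − θ = 152.3572°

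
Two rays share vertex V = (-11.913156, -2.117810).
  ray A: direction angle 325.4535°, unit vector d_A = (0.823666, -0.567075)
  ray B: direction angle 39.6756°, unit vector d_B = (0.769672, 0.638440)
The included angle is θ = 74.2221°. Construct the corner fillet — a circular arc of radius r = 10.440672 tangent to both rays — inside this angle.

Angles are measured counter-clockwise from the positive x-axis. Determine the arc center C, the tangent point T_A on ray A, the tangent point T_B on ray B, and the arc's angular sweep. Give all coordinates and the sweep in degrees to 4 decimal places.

bisector direction at 2.5645° = (0.998998,0.044745)
center distance |VC| = r/sin(θ/2) = 10.440672/sin(37.1110°) = 17.304165
C = V + |VC|·bis = (5.3737,-1.3435)
T_A = V + ((C−V)·d_A)·d_A = V + 13.7995·d_A = (-0.5470,-9.9432)
T_B = V + ((C−V)·d_B)·d_B = V + 13.7995·d_B = (-1.2921,6.6924)
sweep = 180° − θ = 105.7779°

center=(5.3737,-1.3435) T_A=(-0.5470,-9.9432) T_B=(-1.2921,6.6924) sweep=105.7779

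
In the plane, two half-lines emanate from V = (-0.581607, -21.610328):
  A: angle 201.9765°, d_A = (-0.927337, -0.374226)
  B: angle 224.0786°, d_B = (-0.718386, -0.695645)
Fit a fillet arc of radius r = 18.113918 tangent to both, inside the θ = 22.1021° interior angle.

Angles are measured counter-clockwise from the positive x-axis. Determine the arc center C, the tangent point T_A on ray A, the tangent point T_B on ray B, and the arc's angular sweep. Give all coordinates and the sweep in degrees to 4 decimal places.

bisector direction at 213.0275° = (-0.838409,-0.545042)
center distance |VC| = r/sin(θ/2) = 18.113918/sin(11.0511°) = 94.499079
C = V + |VC|·bis = (-79.8104,-73.1163)
T_A = V + ((C−V)·d_A)·d_A = V + 92.7468·d_A = (-86.5892,-56.3186)
T_B = V + ((C−V)·d_B)·d_B = V + 92.7468·d_B = (-67.2096,-86.1291)
sweep = 180° − θ = 157.8979°

center=(-79.8104,-73.1163) T_A=(-86.5892,-56.3186) T_B=(-67.2096,-86.1291) sweep=157.8979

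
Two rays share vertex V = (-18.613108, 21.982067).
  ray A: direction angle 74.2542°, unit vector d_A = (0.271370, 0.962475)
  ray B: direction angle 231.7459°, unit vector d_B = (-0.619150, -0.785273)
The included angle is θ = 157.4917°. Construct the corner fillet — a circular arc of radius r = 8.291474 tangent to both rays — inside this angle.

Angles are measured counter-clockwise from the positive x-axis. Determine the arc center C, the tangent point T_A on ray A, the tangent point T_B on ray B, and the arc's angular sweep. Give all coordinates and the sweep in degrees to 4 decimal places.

bisector direction at 153.0000° = (-0.891007,0.453990)
center distance |VC| = r/sin(θ/2) = 8.291474/sin(78.7459°) = 8.454035
C = V + |VC|·bis = (-26.1457,25.8201)
T_A = V + ((C−V)·d_A)·d_A = V + 1.6499·d_A = (-18.1654,23.5701)
T_B = V + ((C−V)·d_B)·d_B = V + 1.6499·d_B = (-19.6346,20.6864)
sweep = 180° − θ = 22.5083°

center=(-26.1457,25.8201) T_A=(-18.1654,23.5701) T_B=(-19.6346,20.6864) sweep=22.5083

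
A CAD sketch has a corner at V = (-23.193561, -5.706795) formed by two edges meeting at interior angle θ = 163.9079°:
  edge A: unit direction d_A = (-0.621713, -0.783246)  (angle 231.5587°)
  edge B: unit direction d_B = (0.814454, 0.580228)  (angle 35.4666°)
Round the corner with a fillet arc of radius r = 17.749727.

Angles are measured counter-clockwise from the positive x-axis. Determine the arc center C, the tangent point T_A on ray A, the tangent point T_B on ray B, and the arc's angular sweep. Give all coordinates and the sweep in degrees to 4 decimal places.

center=(-10.8511,-18.7073) T_A=(-24.7535,-7.6720) T_B=(-21.1500,-4.2509) sweep=16.0921

bisector direction at 313.5127° = (0.688515,-0.725222)
center distance |VC| = r/sin(θ/2) = 17.749727/sin(81.9540°) = 17.926194
C = V + |VC|·bis = (-10.8511,-18.7073)
T_A = V + ((C−V)·d_A)·d_A = V + 2.5091·d_A = (-24.7535,-7.6720)
T_B = V + ((C−V)·d_B)·d_B = V + 2.5091·d_B = (-21.1500,-4.2509)
sweep = 180° − θ = 16.0921°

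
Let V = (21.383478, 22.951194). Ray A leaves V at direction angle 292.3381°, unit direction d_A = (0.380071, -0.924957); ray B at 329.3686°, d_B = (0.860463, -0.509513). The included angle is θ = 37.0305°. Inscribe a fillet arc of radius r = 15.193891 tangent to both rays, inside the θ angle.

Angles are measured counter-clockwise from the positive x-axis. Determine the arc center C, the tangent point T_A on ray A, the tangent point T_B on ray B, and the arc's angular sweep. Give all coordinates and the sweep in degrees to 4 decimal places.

bisector direction at 310.8534° = (0.654125,-0.756386)
center distance |VC| = r/sin(θ/2) = 15.193891/sin(18.5153°) = 47.846177
C = V + |VC|·bis = (52.6809,-13.2390)
T_A = V + ((C−V)·d_A)·d_A = V + 45.3696·d_A = (38.6272,-19.0138)
T_B = V + ((C−V)·d_B)·d_B = V + 45.3696·d_B = (60.4224,-0.1652)
sweep = 180° − θ = 142.9695°

center=(52.6809,-13.2390) T_A=(38.6272,-19.0138) T_B=(60.4224,-0.1652) sweep=142.9695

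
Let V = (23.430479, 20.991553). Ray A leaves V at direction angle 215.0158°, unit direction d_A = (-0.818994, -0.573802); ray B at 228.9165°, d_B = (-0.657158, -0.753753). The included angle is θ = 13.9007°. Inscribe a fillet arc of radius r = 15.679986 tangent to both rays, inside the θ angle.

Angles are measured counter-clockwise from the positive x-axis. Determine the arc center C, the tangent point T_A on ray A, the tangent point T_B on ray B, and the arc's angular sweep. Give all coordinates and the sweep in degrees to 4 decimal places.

bisector direction at 221.9662° = (-0.743540,-0.668691)
center distance |VC| = r/sin(θ/2) = 15.679986/sin(6.9504°) = 129.576808
C = V + |VC|·bis = (-72.9151,-65.6553)
T_A = V + ((C−V)·d_A)·d_A = V + 128.6246·d_A = (-81.9123,-52.8135)
T_B = V + ((C−V)·d_B)·d_B = V + 128.6246·d_B = (-61.0962,-75.9596)
sweep = 180° − θ = 166.0993°

center=(-72.9151,-65.6553) T_A=(-81.9123,-52.8135) T_B=(-61.0962,-75.9596) sweep=166.0993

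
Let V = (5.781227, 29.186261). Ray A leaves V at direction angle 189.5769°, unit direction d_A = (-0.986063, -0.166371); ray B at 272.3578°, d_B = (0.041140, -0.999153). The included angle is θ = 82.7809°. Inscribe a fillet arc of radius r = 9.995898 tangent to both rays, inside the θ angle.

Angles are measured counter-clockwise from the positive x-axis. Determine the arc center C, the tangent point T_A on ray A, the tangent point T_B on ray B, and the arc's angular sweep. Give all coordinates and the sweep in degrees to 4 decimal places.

bisector direction at 230.9673° = (-0.629763,-0.776787)
center distance |VC| = r/sin(θ/2) = 9.995898/sin(41.3905°) = 15.118114
C = V + |VC|·bis = (-3.7396,17.4427)
T_A = V + ((C−V)·d_A)·d_A = V + 11.3419·d_A = (-5.4026,27.2993)
T_B = V + ((C−V)·d_B)·d_B = V + 11.3419·d_B = (6.2478,17.8539)
sweep = 180° − θ = 97.2191°

center=(-3.7396,17.4427) T_A=(-5.4026,27.2993) T_B=(6.2478,17.8539) sweep=97.2191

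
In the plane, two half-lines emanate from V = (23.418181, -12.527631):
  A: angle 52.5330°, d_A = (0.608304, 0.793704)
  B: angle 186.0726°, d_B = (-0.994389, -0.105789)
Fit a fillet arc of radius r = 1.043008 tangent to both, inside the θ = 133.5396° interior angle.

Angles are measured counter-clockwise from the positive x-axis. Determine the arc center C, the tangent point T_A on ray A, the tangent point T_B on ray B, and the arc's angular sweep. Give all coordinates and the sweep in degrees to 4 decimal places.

center=(22.8627,-11.5378) T_A=(23.6905,-12.1723) T_B=(22.9730,-12.5750) sweep=46.4604

bisector direction at 119.3028° = (-0.489425,0.872045)
center distance |VC| = r/sin(θ/2) = 1.043008/sin(66.7698°) = 1.135027
C = V + |VC|·bis = (22.8627,-11.5378)
T_A = V + ((C−V)·d_A)·d_A = V + 0.4477·d_A = (23.6905,-12.1723)
T_B = V + ((C−V)·d_B)·d_B = V + 0.4477·d_B = (22.9730,-12.5750)
sweep = 180° − θ = 46.4604°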